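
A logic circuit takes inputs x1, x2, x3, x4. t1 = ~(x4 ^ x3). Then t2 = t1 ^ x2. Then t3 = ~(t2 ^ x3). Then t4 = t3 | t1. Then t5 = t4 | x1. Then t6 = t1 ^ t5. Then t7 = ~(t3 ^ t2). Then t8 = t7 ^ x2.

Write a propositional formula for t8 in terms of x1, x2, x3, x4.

t1 = ~(x4 ^ x3)
t2 = t1 ^ x2 = (~(x4 ^ x3)) ^ x2
t3 = ~(t2 ^ x3) = ~(((~(x4 ^ x3)) ^ x2) ^ x3)
t7 = ~(t3 ^ t2) = ~((~(((~(x4 ^ x3)) ^ x2) ^ x3)) ^ ((~(x4 ^ x3)) ^ x2))
t8 = t7 ^ x2 = (~((~(((~(x4 ^ x3)) ^ x2) ^ x3)) ^ ((~(x4 ^ x3)) ^ x2))) ^ x2

(~((~(((~(x4 ^ x3)) ^ x2) ^ x3)) ^ ((~(x4 ^ x3)) ^ x2))) ^ x2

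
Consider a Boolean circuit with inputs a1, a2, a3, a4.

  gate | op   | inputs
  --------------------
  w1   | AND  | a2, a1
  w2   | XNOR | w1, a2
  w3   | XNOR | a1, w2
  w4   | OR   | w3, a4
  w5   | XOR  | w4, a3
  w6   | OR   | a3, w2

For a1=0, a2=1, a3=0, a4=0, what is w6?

w1 = 1 AND 0 = 0
w2 = 0 XNOR 1 = 0
w6 = 0 OR 0 = 0

0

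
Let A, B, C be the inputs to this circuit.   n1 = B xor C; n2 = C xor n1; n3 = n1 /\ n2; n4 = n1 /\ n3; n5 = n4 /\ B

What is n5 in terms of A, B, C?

((B xor C) /\ ((B xor C) /\ (C xor (B xor C)))) /\ B

n1 = B xor C
n2 = C xor n1 = C xor (B xor C)
n3 = n1 /\ n2 = (B xor C) /\ (C xor (B xor C))
n4 = n1 /\ n3 = (B xor C) /\ ((B xor C) /\ (C xor (B xor C)))
n5 = n4 /\ B = ((B xor C) /\ ((B xor C) /\ (C xor (B xor C)))) /\ B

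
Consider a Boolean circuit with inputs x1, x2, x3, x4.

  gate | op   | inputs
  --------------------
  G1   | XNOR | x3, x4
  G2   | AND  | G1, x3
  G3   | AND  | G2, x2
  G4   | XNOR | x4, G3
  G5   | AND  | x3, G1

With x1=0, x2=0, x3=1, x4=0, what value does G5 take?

0

G1 = 1 XNOR 0 = 0
G5 = 1 AND 0 = 0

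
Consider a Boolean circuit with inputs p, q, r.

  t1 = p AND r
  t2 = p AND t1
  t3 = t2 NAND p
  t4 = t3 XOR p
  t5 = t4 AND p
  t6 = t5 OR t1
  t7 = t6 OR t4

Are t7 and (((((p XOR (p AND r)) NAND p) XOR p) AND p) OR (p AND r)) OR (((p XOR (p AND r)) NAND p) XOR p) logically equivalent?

t1 = p AND r
t2 = p AND t1 = p AND (p AND r)
t3 = t2 NAND p = (p AND (p AND r)) NAND p
t4 = t3 XOR p = ((p AND (p AND r)) NAND p) XOR p
t5 = t4 AND p = (((p AND (p AND r)) NAND p) XOR p) AND p
t6 = t5 OR t1 = ((((p AND (p AND r)) NAND p) XOR p) AND p) OR (p AND r)
t7 = t6 OR t4 = (((((p AND (p AND r)) NAND p) XOR p) AND p) OR (p AND r)) OR (((p AND (p AND r)) NAND p) XOR p)
At p=1, q=0, r=0: circuit gives 0, formula gives 1.

No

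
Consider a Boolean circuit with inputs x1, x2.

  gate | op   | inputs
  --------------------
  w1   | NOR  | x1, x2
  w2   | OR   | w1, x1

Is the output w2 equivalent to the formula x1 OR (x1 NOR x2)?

Yes

w1 = x1 NOR x2
w2 = w1 OR x1 = (x1 NOR x2) OR x1
At x1=0, x2=1: circuit gives 0, formula gives 0.
At x1=0, x2=0: circuit gives 1, formula gives 1.
Agrees on all 4 inputs.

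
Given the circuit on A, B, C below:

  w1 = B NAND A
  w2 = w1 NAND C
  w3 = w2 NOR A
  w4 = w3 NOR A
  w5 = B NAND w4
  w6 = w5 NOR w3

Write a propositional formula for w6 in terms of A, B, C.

(B NAND ((((B NAND A) NAND C) NOR A) NOR A)) NOR (((B NAND A) NAND C) NOR A)

w1 = B NAND A
w2 = w1 NAND C = (B NAND A) NAND C
w3 = w2 NOR A = ((B NAND A) NAND C) NOR A
w4 = w3 NOR A = (((B NAND A) NAND C) NOR A) NOR A
w5 = B NAND w4 = B NAND ((((B NAND A) NAND C) NOR A) NOR A)
w6 = w5 NOR w3 = (B NAND ((((B NAND A) NAND C) NOR A) NOR A)) NOR (((B NAND A) NAND C) NOR A)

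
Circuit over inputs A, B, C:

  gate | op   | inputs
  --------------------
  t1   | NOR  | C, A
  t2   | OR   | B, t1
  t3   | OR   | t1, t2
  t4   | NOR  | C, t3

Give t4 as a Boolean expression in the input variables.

t1 = C NOR A
t2 = B OR t1 = B OR (C NOR A)
t3 = t1 OR t2 = (C NOR A) OR (B OR (C NOR A))
t4 = C NOR t3 = C NOR ((C NOR A) OR (B OR (C NOR A)))

C NOR ((C NOR A) OR (B OR (C NOR A)))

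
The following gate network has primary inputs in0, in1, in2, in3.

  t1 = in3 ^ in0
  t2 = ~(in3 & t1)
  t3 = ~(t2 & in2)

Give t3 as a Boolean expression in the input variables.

~((~(in3 & (in3 ^ in0))) & in2)

t1 = in3 ^ in0
t2 = ~(in3 & t1) = ~(in3 & (in3 ^ in0))
t3 = ~(t2 & in2) = ~((~(in3 & (in3 ^ in0))) & in2)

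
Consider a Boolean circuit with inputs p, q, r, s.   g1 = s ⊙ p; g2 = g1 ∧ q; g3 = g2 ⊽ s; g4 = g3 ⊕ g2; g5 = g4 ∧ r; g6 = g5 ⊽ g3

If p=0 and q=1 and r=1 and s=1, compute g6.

g1 = 1 ⊙ 0 = 0
g2 = 0 ∧ 1 = 0
g3 = 0 ⊽ 1 = 0
g4 = 0 ⊕ 0 = 0
g5 = 0 ∧ 1 = 0
g6 = 0 ⊽ 0 = 1

1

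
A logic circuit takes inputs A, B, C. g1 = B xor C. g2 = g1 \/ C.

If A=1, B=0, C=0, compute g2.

g1 = 0 xor 0 = 0
g2 = 0 \/ 0 = 0

0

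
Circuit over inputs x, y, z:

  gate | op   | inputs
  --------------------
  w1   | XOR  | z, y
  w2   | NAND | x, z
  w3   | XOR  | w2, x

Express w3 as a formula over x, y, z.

w2 = x NAND z
w3 = w2 XOR x = (x NAND z) XOR x

(x NAND z) XOR x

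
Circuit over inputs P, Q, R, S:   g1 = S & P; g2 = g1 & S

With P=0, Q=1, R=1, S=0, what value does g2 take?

0

g1 = 0 & 0 = 0
g2 = 0 & 0 = 0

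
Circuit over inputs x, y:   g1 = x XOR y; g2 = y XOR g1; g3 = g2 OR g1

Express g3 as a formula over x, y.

g1 = x XOR y
g2 = y XOR g1 = y XOR (x XOR y)
g3 = g2 OR g1 = (y XOR (x XOR y)) OR (x XOR y)

(y XOR (x XOR y)) OR (x XOR y)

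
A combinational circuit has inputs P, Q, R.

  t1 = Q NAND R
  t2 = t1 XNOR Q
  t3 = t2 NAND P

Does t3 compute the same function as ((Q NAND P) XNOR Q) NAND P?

No

t1 = Q NAND R
t2 = t1 XNOR Q = (Q NAND R) XNOR Q
t3 = t2 NAND P = ((Q NAND R) XNOR Q) NAND P
At P=1, Q=1, R=0: circuit gives 0, formula gives 1.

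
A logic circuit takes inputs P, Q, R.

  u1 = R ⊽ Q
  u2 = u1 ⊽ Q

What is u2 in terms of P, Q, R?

(R ⊽ Q) ⊽ Q

u1 = R ⊽ Q
u2 = u1 ⊽ Q = (R ⊽ Q) ⊽ Q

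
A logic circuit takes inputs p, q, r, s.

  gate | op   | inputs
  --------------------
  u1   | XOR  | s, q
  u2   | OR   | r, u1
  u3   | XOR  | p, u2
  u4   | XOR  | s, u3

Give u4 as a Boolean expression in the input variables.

s XOR (p XOR (r OR (s XOR q)))

u1 = s XOR q
u2 = r OR u1 = r OR (s XOR q)
u3 = p XOR u2 = p XOR (r OR (s XOR q))
u4 = s XOR u3 = s XOR (p XOR (r OR (s XOR q)))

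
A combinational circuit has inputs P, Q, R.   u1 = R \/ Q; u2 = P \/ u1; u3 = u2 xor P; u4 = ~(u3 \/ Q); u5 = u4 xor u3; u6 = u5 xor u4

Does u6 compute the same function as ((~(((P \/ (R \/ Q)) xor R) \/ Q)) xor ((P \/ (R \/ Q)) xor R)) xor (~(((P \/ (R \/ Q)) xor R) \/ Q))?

u1 = R \/ Q
u2 = P \/ u1 = P \/ (R \/ Q)
u3 = u2 xor P = (P \/ (R \/ Q)) xor P
u4 = ~(u3 \/ Q) = ~(((P \/ (R \/ Q)) xor P) \/ Q)
u5 = u4 xor u3 = (~(((P \/ (R \/ Q)) xor P) \/ Q)) xor ((P \/ (R \/ Q)) xor P)
u6 = u5 xor u4 = ((~(((P \/ (R \/ Q)) xor P) \/ Q)) xor ((P \/ (R \/ Q)) xor P)) xor (~(((P \/ (R \/ Q)) xor P) \/ Q))
At P=0, Q=0, R=1: circuit gives 1, formula gives 0.

No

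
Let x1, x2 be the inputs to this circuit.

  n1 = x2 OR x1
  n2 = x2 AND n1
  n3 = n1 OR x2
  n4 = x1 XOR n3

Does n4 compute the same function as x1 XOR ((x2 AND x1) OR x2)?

n1 = x2 OR x1
n3 = n1 OR x2 = (x2 OR x1) OR x2
n4 = x1 XOR n3 = x1 XOR ((x2 OR x1) OR x2)
At x1=1, x2=0: circuit gives 0, formula gives 1.

No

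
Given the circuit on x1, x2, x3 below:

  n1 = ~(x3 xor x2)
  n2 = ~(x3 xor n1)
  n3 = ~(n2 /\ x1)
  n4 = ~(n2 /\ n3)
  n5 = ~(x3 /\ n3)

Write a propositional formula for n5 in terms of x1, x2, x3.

~(x3 /\ (~((~(x3 xor (~(x3 xor x2)))) /\ x1)))

n1 = ~(x3 xor x2)
n2 = ~(x3 xor n1) = ~(x3 xor (~(x3 xor x2)))
n3 = ~(n2 /\ x1) = ~((~(x3 xor (~(x3 xor x2)))) /\ x1)
n5 = ~(x3 /\ n3) = ~(x3 /\ (~((~(x3 xor (~(x3 xor x2)))) /\ x1)))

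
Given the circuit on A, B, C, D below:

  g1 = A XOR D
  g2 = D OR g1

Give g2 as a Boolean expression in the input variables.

D OR (A XOR D)

g1 = A XOR D
g2 = D OR g1 = D OR (A XOR D)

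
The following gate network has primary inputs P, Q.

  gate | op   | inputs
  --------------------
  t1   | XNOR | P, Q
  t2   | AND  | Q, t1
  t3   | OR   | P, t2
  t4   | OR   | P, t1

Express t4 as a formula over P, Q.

P OR (P XNOR Q)

t1 = P XNOR Q
t4 = P OR t1 = P OR (P XNOR Q)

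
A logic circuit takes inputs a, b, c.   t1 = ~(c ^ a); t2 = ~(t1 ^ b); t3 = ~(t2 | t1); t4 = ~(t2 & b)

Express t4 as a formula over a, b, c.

~((~((~(c ^ a)) ^ b)) & b)

t1 = ~(c ^ a)
t2 = ~(t1 ^ b) = ~((~(c ^ a)) ^ b)
t4 = ~(t2 & b) = ~((~((~(c ^ a)) ^ b)) & b)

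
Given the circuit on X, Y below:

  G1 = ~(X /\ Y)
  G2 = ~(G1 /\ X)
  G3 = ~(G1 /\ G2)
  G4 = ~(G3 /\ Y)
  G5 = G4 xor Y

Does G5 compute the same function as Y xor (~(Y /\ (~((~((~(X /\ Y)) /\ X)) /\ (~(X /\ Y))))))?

G1 = ~(X /\ Y)
G2 = ~(G1 /\ X) = ~((~(X /\ Y)) /\ X)
G3 = ~(G1 /\ G2) = ~((~(X /\ Y)) /\ (~((~(X /\ Y)) /\ X)))
G4 = ~(G3 /\ Y) = ~((~((~(X /\ Y)) /\ (~((~(X /\ Y)) /\ X)))) /\ Y)
G5 = G4 xor Y = (~((~((~(X /\ Y)) /\ (~((~(X /\ Y)) /\ X)))) /\ Y)) xor Y
At X=0, Y=1: circuit gives 0, formula gives 0.
At X=0, Y=0: circuit gives 1, formula gives 1.
Agrees on all 4 inputs.

Yes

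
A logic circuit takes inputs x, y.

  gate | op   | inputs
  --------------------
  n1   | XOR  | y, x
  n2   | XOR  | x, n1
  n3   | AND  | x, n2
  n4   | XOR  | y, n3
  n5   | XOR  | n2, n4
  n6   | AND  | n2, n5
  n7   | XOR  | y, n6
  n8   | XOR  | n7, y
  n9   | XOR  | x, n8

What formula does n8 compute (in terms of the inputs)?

(y XOR ((x XOR (y XOR x)) AND ((x XOR (y XOR x)) XOR (y XOR (x AND (x XOR (y XOR x))))))) XOR y

n1 = y XOR x
n2 = x XOR n1 = x XOR (y XOR x)
n3 = x AND n2 = x AND (x XOR (y XOR x))
n4 = y XOR n3 = y XOR (x AND (x XOR (y XOR x)))
n5 = n2 XOR n4 = (x XOR (y XOR x)) XOR (y XOR (x AND (x XOR (y XOR x))))
n6 = n2 AND n5 = (x XOR (y XOR x)) AND ((x XOR (y XOR x)) XOR (y XOR (x AND (x XOR (y XOR x)))))
n7 = y XOR n6 = y XOR ((x XOR (y XOR x)) AND ((x XOR (y XOR x)) XOR (y XOR (x AND (x XOR (y XOR x))))))
n8 = n7 XOR y = (y XOR ((x XOR (y XOR x)) AND ((x XOR (y XOR x)) XOR (y XOR (x AND (x XOR (y XOR x))))))) XOR y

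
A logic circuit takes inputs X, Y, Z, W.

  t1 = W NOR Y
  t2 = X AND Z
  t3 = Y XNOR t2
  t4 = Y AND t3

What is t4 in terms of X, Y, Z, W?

t2 = X AND Z
t3 = Y XNOR t2 = Y XNOR (X AND Z)
t4 = Y AND t3 = Y AND (Y XNOR (X AND Z))

Y AND (Y XNOR (X AND Z))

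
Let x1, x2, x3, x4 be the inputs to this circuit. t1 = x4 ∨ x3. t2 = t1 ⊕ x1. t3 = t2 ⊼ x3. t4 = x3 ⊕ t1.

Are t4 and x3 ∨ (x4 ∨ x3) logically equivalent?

t1 = x4 ∨ x3
t4 = x3 ⊕ t1 = x3 ⊕ (x4 ∨ x3)
At x1=0, x2=0, x3=1, x4=0: circuit gives 0, formula gives 1.

No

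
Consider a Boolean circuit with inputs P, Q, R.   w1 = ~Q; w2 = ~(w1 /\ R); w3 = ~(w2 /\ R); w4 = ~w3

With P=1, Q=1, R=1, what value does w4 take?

1

w1 = ~1 = 0
w2 = ~(0 /\ 1) = 1
w3 = ~(1 /\ 1) = 0
w4 = ~0 = 1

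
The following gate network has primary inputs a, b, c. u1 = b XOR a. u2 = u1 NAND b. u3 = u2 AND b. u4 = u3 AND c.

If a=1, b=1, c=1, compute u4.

1

u1 = 1 XOR 1 = 0
u2 = 0 NAND 1 = 1
u3 = 1 AND 1 = 1
u4 = 1 AND 1 = 1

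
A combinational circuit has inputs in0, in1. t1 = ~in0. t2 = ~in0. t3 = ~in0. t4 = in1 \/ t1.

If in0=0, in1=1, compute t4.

1

t1 = ~0 = 1
t4 = 1 \/ 1 = 1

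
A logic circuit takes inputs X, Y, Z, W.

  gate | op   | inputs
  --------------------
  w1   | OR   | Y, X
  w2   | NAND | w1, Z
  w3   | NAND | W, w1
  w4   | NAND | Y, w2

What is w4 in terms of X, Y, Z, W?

Y NAND ((Y OR X) NAND Z)

w1 = Y OR X
w2 = w1 NAND Z = (Y OR X) NAND Z
w4 = Y NAND w2 = Y NAND ((Y OR X) NAND Z)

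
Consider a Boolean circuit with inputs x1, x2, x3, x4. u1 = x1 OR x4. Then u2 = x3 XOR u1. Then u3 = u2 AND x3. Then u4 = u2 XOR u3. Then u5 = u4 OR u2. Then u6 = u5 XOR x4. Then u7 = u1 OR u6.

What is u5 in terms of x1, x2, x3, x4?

u1 = x1 OR x4
u2 = x3 XOR u1 = x3 XOR (x1 OR x4)
u3 = u2 AND x3 = (x3 XOR (x1 OR x4)) AND x3
u4 = u2 XOR u3 = (x3 XOR (x1 OR x4)) XOR ((x3 XOR (x1 OR x4)) AND x3)
u5 = u4 OR u2 = ((x3 XOR (x1 OR x4)) XOR ((x3 XOR (x1 OR x4)) AND x3)) OR (x3 XOR (x1 OR x4))

((x3 XOR (x1 OR x4)) XOR ((x3 XOR (x1 OR x4)) AND x3)) OR (x3 XOR (x1 OR x4))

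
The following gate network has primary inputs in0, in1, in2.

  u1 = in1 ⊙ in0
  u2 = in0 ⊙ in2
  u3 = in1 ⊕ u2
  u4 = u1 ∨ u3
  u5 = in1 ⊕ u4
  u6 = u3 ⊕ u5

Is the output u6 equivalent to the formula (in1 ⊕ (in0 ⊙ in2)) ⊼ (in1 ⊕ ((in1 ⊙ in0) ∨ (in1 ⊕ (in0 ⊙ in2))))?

u1 = in1 ⊙ in0
u2 = in0 ⊙ in2
u3 = in1 ⊕ u2 = in1 ⊕ (in0 ⊙ in2)
u4 = u1 ∨ u3 = (in1 ⊙ in0) ∨ (in1 ⊕ (in0 ⊙ in2))
u5 = in1 ⊕ u4 = in1 ⊕ ((in1 ⊙ in0) ∨ (in1 ⊕ (in0 ⊙ in2)))
u6 = u3 ⊕ u5 = (in1 ⊕ (in0 ⊙ in2)) ⊕ (in1 ⊕ ((in1 ⊙ in0) ∨ (in1 ⊕ (in0 ⊙ in2))))
At in0=1, in1=0, in2=0: circuit gives 0, formula gives 1.

No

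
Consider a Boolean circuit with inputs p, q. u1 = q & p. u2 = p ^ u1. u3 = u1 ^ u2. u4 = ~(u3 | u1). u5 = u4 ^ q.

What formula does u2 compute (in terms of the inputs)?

u1 = q & p
u2 = p ^ u1 = p ^ (q & p)

p ^ (q & p)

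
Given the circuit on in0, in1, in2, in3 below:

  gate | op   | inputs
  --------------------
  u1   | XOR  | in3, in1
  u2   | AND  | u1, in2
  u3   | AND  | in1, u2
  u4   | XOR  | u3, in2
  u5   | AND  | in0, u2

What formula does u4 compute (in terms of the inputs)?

(in1 AND ((in3 XOR in1) AND in2)) XOR in2

u1 = in3 XOR in1
u2 = u1 AND in2 = (in3 XOR in1) AND in2
u3 = in1 AND u2 = in1 AND ((in3 XOR in1) AND in2)
u4 = u3 XOR in2 = (in1 AND ((in3 XOR in1) AND in2)) XOR in2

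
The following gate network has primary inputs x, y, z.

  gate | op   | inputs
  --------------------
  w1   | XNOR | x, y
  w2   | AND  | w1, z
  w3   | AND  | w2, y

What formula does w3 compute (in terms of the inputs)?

w1 = x XNOR y
w2 = w1 AND z = (x XNOR y) AND z
w3 = w2 AND y = ((x XNOR y) AND z) AND y

((x XNOR y) AND z) AND y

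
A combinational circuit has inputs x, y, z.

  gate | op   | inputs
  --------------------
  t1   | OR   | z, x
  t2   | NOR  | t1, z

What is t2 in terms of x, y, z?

(z OR x) NOR z

t1 = z OR x
t2 = t1 NOR z = (z OR x) NOR z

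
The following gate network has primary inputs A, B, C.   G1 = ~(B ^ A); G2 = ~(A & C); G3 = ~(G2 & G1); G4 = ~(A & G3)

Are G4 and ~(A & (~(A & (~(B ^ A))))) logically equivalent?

No

G1 = ~(B ^ A)
G2 = ~(A & C)
G3 = ~(G2 & G1) = ~((~(A & C)) & (~(B ^ A)))
G4 = ~(A & G3) = ~(A & (~((~(A & C)) & (~(B ^ A)))))
At A=1, B=1, C=1: circuit gives 0, formula gives 1.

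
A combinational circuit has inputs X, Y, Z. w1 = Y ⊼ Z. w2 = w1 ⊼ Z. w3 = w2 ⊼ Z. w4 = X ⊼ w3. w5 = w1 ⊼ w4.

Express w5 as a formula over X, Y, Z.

w1 = Y ⊼ Z
w2 = w1 ⊼ Z = (Y ⊼ Z) ⊼ Z
w3 = w2 ⊼ Z = ((Y ⊼ Z) ⊼ Z) ⊼ Z
w4 = X ⊼ w3 = X ⊼ (((Y ⊼ Z) ⊼ Z) ⊼ Z)
w5 = w1 ⊼ w4 = (Y ⊼ Z) ⊼ (X ⊼ (((Y ⊼ Z) ⊼ Z) ⊼ Z))

(Y ⊼ Z) ⊼ (X ⊼ (((Y ⊼ Z) ⊼ Z) ⊼ Z))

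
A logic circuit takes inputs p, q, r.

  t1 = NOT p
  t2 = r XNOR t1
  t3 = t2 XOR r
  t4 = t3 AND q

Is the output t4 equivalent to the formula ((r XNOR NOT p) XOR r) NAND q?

t1 = NOT p
t2 = r XNOR t1 = r XNOR NOT p
t3 = t2 XOR r = (r XNOR NOT p) XOR r
t4 = t3 AND q = ((r XNOR NOT p) XOR r) AND q
At p=0, q=0, r=0: circuit gives 0, formula gives 1.

No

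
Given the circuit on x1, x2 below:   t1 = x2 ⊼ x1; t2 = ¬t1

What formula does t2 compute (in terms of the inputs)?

¬(x2 ⊼ x1)

t1 = x2 ⊼ x1
t2 = ¬t1 = ¬(x2 ⊼ x1)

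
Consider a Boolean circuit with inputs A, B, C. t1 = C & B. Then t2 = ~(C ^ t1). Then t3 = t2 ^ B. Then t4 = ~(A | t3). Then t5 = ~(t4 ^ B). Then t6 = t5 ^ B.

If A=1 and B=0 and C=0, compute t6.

1

t1 = 0 & 0 = 0
t2 = ~(0 ^ 0) = 1
t3 = 1 ^ 0 = 1
t4 = ~(1 | 1) = 0
t5 = ~(0 ^ 0) = 1
t6 = 1 ^ 0 = 1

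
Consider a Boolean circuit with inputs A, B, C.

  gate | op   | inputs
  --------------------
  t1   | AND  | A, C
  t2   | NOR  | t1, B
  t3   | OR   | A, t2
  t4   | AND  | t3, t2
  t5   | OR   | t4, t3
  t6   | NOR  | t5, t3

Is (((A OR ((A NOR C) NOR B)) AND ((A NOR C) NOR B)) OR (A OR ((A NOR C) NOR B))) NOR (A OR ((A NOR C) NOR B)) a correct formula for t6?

t1 = A AND C
t2 = t1 NOR B = (A AND C) NOR B
t3 = A OR t2 = A OR ((A AND C) NOR B)
t4 = t3 AND t2 = (A OR ((A AND C) NOR B)) AND ((A AND C) NOR B)
t5 = t4 OR t3 = ((A OR ((A AND C) NOR B)) AND ((A AND C) NOR B)) OR (A OR ((A AND C) NOR B))
t6 = t5 NOR t3 = (((A OR ((A AND C) NOR B)) AND ((A AND C) NOR B)) OR (A OR ((A AND C) NOR B))) NOR (A OR ((A AND C) NOR B))
At A=0, B=0, C=0: circuit gives 0, formula gives 1.

No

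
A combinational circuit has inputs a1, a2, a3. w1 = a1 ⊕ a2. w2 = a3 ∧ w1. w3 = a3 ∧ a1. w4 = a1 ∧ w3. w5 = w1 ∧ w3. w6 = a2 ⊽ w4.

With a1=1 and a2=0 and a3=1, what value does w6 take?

0

w3 = 1 ∧ 1 = 1
w4 = 1 ∧ 1 = 1
w6 = 0 ⊽ 1 = 0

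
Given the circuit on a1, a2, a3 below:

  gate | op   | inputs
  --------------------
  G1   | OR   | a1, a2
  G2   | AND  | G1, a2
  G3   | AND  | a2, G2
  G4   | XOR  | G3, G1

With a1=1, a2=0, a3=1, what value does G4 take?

G1 = 1 OR 0 = 1
G2 = 1 AND 0 = 0
G3 = 0 AND 0 = 0
G4 = 0 XOR 1 = 1

1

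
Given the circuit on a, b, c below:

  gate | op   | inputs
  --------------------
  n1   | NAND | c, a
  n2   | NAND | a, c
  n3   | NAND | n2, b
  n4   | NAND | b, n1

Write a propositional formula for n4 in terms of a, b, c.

n1 = c NAND a
n4 = b NAND n1 = b NAND (c NAND a)

b NAND (c NAND a)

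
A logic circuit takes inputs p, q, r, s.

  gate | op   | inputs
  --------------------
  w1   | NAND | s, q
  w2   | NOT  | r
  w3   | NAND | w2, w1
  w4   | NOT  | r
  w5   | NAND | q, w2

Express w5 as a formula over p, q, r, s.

q NAND NOT r

w2 = NOT r
w5 = q NAND w2 = q NAND NOT r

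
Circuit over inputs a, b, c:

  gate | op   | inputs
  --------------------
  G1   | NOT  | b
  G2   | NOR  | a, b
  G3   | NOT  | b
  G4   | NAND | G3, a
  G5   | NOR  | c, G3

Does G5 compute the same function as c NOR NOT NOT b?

G3 = NOT b
G5 = c NOR G3 = c NOR NOT b
At a=0, b=0, c=0: circuit gives 0, formula gives 1.

No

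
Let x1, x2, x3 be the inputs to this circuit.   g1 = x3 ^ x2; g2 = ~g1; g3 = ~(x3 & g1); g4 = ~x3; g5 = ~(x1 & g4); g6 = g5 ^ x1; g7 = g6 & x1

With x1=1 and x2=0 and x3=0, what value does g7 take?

g4 = ~0 = 1
g5 = ~(1 & 1) = 0
g6 = 0 ^ 1 = 1
g7 = 1 & 1 = 1

1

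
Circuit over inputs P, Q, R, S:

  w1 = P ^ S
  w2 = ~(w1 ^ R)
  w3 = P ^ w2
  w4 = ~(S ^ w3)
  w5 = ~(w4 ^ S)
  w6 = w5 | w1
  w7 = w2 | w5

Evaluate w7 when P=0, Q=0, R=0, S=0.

1

w1 = 0 ^ 0 = 0
w2 = ~(0 ^ 0) = 1
w3 = 0 ^ 1 = 1
w4 = ~(0 ^ 1) = 0
w5 = ~(0 ^ 0) = 1
w7 = 1 | 1 = 1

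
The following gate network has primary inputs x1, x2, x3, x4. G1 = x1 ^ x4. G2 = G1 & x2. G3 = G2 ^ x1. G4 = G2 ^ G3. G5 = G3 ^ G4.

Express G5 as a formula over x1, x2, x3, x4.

(((x1 ^ x4) & x2) ^ x1) ^ (((x1 ^ x4) & x2) ^ (((x1 ^ x4) & x2) ^ x1))

G1 = x1 ^ x4
G2 = G1 & x2 = (x1 ^ x4) & x2
G3 = G2 ^ x1 = ((x1 ^ x4) & x2) ^ x1
G4 = G2 ^ G3 = ((x1 ^ x4) & x2) ^ (((x1 ^ x4) & x2) ^ x1)
G5 = G3 ^ G4 = (((x1 ^ x4) & x2) ^ x1) ^ (((x1 ^ x4) & x2) ^ (((x1 ^ x4) & x2) ^ x1))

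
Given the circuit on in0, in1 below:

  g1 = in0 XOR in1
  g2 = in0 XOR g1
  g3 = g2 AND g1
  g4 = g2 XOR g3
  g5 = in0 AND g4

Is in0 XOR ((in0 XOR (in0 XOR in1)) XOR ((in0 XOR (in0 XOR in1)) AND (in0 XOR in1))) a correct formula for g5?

g1 = in0 XOR in1
g2 = in0 XOR g1 = in0 XOR (in0 XOR in1)
g3 = g2 AND g1 = (in0 XOR (in0 XOR in1)) AND (in0 XOR in1)
g4 = g2 XOR g3 = (in0 XOR (in0 XOR in1)) XOR ((in0 XOR (in0 XOR in1)) AND (in0 XOR in1))
g5 = in0 AND g4 = in0 AND ((in0 XOR (in0 XOR in1)) XOR ((in0 XOR (in0 XOR in1)) AND (in0 XOR in1)))
At in0=1, in1=0: circuit gives 0, formula gives 1.

No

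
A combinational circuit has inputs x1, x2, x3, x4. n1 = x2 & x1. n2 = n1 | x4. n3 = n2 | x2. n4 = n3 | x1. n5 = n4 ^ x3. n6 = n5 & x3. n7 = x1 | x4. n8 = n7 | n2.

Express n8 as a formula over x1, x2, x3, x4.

(x1 | x4) | ((x2 & x1) | x4)

n1 = x2 & x1
n2 = n1 | x4 = (x2 & x1) | x4
n7 = x1 | x4
n8 = n7 | n2 = (x1 | x4) | ((x2 & x1) | x4)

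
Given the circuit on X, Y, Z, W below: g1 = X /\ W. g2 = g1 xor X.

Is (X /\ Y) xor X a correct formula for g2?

No

g1 = X /\ W
g2 = g1 xor X = (X /\ W) xor X
At X=1, Y=0, Z=0, W=1: circuit gives 0, formula gives 1.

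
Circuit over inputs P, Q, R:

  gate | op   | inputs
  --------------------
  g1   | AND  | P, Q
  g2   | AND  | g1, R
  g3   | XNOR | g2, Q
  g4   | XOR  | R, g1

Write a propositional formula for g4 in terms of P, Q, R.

g1 = P AND Q
g4 = R XOR g1 = R XOR (P AND Q)

R XOR (P AND Q)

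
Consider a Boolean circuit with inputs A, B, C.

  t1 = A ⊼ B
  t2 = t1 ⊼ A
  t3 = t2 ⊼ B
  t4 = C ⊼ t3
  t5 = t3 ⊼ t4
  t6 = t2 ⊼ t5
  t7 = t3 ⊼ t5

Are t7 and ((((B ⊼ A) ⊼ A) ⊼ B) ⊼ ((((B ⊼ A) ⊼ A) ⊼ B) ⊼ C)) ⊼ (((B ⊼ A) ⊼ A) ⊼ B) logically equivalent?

t1 = A ⊼ B
t2 = t1 ⊼ A = (A ⊼ B) ⊼ A
t3 = t2 ⊼ B = ((A ⊼ B) ⊼ A) ⊼ B
t4 = C ⊼ t3 = C ⊼ (((A ⊼ B) ⊼ A) ⊼ B)
t5 = t3 ⊼ t4 = (((A ⊼ B) ⊼ A) ⊼ B) ⊼ (C ⊼ (((A ⊼ B) ⊼ A) ⊼ B))
t7 = t3 ⊼ t5 = (((A ⊼ B) ⊼ A) ⊼ B) ⊼ ((((A ⊼ B) ⊼ A) ⊼ B) ⊼ (C ⊼ (((A ⊼ B) ⊼ A) ⊼ B)))
At A=0, B=0, C=1: circuit gives 0, formula gives 0.
At A=0, B=0, C=0: circuit gives 1, formula gives 1.
Agrees on all 8 inputs.

Yes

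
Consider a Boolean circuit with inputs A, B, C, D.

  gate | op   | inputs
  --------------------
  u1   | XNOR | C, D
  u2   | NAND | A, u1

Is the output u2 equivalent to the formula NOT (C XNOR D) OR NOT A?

Yes

u1 = C XNOR D
u2 = A NAND u1 = A NAND (C XNOR D)
At A=1, B=0, C=0, D=0: circuit gives 0, formula gives 0.
At A=0, B=0, C=0, D=0: circuit gives 1, formula gives 1.
Agrees on all 16 inputs.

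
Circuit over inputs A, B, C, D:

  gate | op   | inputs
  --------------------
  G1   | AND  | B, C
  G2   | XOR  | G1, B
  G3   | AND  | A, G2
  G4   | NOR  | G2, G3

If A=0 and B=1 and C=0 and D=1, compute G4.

G1 = 1 AND 0 = 0
G2 = 0 XOR 1 = 1
G3 = 0 AND 1 = 0
G4 = 1 NOR 0 = 0

0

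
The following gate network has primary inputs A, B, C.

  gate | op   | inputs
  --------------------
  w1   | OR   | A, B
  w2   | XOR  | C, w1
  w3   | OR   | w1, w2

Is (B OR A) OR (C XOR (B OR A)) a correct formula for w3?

Yes

w1 = A OR B
w2 = C XOR w1 = C XOR (A OR B)
w3 = w1 OR w2 = (A OR B) OR (C XOR (A OR B))
At A=0, B=0, C=0: circuit gives 0, formula gives 0.
At A=0, B=0, C=1: circuit gives 1, formula gives 1.
Agrees on all 8 inputs.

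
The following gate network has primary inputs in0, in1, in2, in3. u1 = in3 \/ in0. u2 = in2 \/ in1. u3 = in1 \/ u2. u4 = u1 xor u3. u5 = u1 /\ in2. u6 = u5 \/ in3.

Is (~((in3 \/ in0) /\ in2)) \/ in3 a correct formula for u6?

No

u1 = in3 \/ in0
u5 = u1 /\ in2 = (in3 \/ in0) /\ in2
u6 = u5 \/ in3 = ((in3 \/ in0) /\ in2) \/ in3
At in0=0, in1=0, in2=0, in3=0: circuit gives 0, formula gives 1.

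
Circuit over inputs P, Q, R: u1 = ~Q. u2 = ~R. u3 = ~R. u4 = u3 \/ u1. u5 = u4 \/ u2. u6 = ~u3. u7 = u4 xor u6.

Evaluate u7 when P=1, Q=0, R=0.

1

u1 = ~0 = 1
u3 = ~0 = 1
u4 = 1 \/ 1 = 1
u6 = ~1 = 0
u7 = 1 xor 0 = 1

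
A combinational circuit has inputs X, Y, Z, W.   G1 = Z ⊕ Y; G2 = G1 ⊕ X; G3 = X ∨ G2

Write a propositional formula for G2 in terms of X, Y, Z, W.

G1 = Z ⊕ Y
G2 = G1 ⊕ X = (Z ⊕ Y) ⊕ X

(Z ⊕ Y) ⊕ X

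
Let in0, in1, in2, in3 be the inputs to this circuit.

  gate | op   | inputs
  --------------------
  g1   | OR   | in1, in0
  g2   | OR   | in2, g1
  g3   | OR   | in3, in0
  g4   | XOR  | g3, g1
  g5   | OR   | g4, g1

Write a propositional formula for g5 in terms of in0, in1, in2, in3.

((in3 OR in0) XOR (in1 OR in0)) OR (in1 OR in0)

g1 = in1 OR in0
g3 = in3 OR in0
g4 = g3 XOR g1 = (in3 OR in0) XOR (in1 OR in0)
g5 = g4 OR g1 = ((in3 OR in0) XOR (in1 OR in0)) OR (in1 OR in0)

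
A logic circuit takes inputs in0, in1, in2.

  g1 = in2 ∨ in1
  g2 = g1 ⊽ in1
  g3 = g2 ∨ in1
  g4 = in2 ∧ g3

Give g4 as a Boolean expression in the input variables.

in2 ∧ (((in2 ∨ in1) ⊽ in1) ∨ in1)

g1 = in2 ∨ in1
g2 = g1 ⊽ in1 = (in2 ∨ in1) ⊽ in1
g3 = g2 ∨ in1 = ((in2 ∨ in1) ⊽ in1) ∨ in1
g4 = in2 ∧ g3 = in2 ∧ (((in2 ∨ in1) ⊽ in1) ∨ in1)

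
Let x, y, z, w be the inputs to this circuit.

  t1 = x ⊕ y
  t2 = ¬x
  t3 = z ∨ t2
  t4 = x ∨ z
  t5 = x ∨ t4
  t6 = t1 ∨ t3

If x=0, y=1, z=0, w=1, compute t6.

1

t1 = 0 ⊕ 1 = 1
t2 = ¬0 = 1
t3 = 0 ∨ 1 = 1
t6 = 1 ∨ 1 = 1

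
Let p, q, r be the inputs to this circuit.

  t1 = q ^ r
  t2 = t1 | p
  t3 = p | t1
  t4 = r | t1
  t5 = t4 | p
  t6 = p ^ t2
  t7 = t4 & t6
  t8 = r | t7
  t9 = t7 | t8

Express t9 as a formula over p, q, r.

((r | (q ^ r)) & (p ^ ((q ^ r) | p))) | (r | ((r | (q ^ r)) & (p ^ ((q ^ r) | p))))

t1 = q ^ r
t2 = t1 | p = (q ^ r) | p
t4 = r | t1 = r | (q ^ r)
t6 = p ^ t2 = p ^ ((q ^ r) | p)
t7 = t4 & t6 = (r | (q ^ r)) & (p ^ ((q ^ r) | p))
t8 = r | t7 = r | ((r | (q ^ r)) & (p ^ ((q ^ r) | p)))
t9 = t7 | t8 = ((r | (q ^ r)) & (p ^ ((q ^ r) | p))) | (r | ((r | (q ^ r)) & (p ^ ((q ^ r) | p))))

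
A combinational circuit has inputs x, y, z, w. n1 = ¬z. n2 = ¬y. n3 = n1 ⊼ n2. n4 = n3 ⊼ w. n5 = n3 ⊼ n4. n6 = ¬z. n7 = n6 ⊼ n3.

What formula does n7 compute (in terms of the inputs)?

¬z ⊼ (¬z ⊼ ¬y)

n1 = ¬z
n2 = ¬y
n3 = n1 ⊼ n2 = ¬z ⊼ ¬y
n6 = ¬z
n7 = n6 ⊼ n3 = ¬z ⊼ (¬z ⊼ ¬y)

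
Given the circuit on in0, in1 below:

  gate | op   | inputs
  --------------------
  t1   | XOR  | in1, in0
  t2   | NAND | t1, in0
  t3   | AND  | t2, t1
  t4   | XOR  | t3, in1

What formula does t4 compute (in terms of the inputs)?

t1 = in1 XOR in0
t2 = t1 NAND in0 = (in1 XOR in0) NAND in0
t3 = t2 AND t1 = ((in1 XOR in0) NAND in0) AND (in1 XOR in0)
t4 = t3 XOR in1 = (((in1 XOR in0) NAND in0) AND (in1 XOR in0)) XOR in1

(((in1 XOR in0) NAND in0) AND (in1 XOR in0)) XOR in1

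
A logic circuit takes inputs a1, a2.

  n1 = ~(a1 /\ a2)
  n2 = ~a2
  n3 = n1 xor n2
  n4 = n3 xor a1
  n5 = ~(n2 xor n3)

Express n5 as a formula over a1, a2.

n1 = ~(a1 /\ a2)
n2 = ~a2
n3 = n1 xor n2 = (~(a1 /\ a2)) xor ~a2
n5 = ~(n2 xor n3) = ~(~a2 xor ((~(a1 /\ a2)) xor ~a2))

~(~a2 xor ((~(a1 /\ a2)) xor ~a2))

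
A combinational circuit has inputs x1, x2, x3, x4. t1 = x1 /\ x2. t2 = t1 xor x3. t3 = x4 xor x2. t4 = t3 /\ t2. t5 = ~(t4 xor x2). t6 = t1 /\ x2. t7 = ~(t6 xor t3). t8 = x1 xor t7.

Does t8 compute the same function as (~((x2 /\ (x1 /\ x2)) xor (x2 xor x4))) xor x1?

t1 = x1 /\ x2
t3 = x4 xor x2
t6 = t1 /\ x2 = (x1 /\ x2) /\ x2
t7 = ~(t6 xor t3) = ~(((x1 /\ x2) /\ x2) xor (x4 xor x2))
t8 = x1 xor t7 = x1 xor (~(((x1 /\ x2) /\ x2) xor (x4 xor x2)))
At x1=0, x2=0, x3=0, x4=1: circuit gives 0, formula gives 0.
At x1=0, x2=0, x3=0, x4=0: circuit gives 1, formula gives 1.
Agrees on all 16 inputs.

Yes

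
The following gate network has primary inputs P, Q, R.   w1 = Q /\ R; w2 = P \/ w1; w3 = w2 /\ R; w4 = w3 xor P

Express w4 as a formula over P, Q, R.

((P \/ (Q /\ R)) /\ R) xor P

w1 = Q /\ R
w2 = P \/ w1 = P \/ (Q /\ R)
w3 = w2 /\ R = (P \/ (Q /\ R)) /\ R
w4 = w3 xor P = ((P \/ (Q /\ R)) /\ R) xor P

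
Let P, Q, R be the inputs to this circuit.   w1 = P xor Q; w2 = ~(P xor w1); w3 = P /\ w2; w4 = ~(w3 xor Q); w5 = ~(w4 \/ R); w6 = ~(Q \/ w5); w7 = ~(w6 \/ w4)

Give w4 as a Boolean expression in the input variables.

~((P /\ (~(P xor (P xor Q)))) xor Q)

w1 = P xor Q
w2 = ~(P xor w1) = ~(P xor (P xor Q))
w3 = P /\ w2 = P /\ (~(P xor (P xor Q)))
w4 = ~(w3 xor Q) = ~((P /\ (~(P xor (P xor Q)))) xor Q)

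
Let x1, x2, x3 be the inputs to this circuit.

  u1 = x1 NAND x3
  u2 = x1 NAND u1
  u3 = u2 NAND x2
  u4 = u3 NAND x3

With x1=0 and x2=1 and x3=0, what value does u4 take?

1

u1 = 0 NAND 0 = 1
u2 = 0 NAND 1 = 1
u3 = 1 NAND 1 = 0
u4 = 0 NAND 0 = 1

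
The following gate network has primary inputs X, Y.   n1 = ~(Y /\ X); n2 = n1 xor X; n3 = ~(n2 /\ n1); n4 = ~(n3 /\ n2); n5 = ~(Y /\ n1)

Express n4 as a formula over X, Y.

~((~(((~(Y /\ X)) xor X) /\ (~(Y /\ X)))) /\ ((~(Y /\ X)) xor X))

n1 = ~(Y /\ X)
n2 = n1 xor X = (~(Y /\ X)) xor X
n3 = ~(n2 /\ n1) = ~(((~(Y /\ X)) xor X) /\ (~(Y /\ X)))
n4 = ~(n3 /\ n2) = ~((~(((~(Y /\ X)) xor X) /\ (~(Y /\ X)))) /\ ((~(Y /\ X)) xor X))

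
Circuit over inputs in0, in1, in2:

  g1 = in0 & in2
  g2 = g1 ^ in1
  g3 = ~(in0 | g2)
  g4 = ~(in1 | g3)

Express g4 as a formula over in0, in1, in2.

g1 = in0 & in2
g2 = g1 ^ in1 = (in0 & in2) ^ in1
g3 = ~(in0 | g2) = ~(in0 | ((in0 & in2) ^ in1))
g4 = ~(in1 | g3) = ~(in1 | (~(in0 | ((in0 & in2) ^ in1))))

~(in1 | (~(in0 | ((in0 & in2) ^ in1))))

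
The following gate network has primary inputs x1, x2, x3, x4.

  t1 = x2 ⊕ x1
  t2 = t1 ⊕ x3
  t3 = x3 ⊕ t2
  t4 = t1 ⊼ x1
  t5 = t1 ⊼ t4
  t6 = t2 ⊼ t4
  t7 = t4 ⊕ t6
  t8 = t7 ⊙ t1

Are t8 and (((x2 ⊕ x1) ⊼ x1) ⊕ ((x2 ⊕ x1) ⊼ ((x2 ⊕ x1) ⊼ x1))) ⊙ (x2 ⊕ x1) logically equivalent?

t1 = x2 ⊕ x1
t2 = t1 ⊕ x3 = (x2 ⊕ x1) ⊕ x3
t4 = t1 ⊼ x1 = (x2 ⊕ x1) ⊼ x1
t6 = t2 ⊼ t4 = ((x2 ⊕ x1) ⊕ x3) ⊼ ((x2 ⊕ x1) ⊼ x1)
t7 = t4 ⊕ t6 = ((x2 ⊕ x1) ⊼ x1) ⊕ (((x2 ⊕ x1) ⊕ x3) ⊼ ((x2 ⊕ x1) ⊼ x1))
t8 = t7 ⊙ t1 = (((x2 ⊕ x1) ⊼ x1) ⊕ (((x2 ⊕ x1) ⊕ x3) ⊼ ((x2 ⊕ x1) ⊼ x1))) ⊙ (x2 ⊕ x1)
At x1=0, x2=0, x3=1, x4=0: circuit gives 0, formula gives 1.

No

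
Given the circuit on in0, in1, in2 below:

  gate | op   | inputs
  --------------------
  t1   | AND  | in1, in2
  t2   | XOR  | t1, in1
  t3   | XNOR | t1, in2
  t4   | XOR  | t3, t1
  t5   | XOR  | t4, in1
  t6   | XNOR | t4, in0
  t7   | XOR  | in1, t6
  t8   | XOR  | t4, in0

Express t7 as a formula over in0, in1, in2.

in1 XOR ((((in1 AND in2) XNOR in2) XOR (in1 AND in2)) XNOR in0)

t1 = in1 AND in2
t3 = t1 XNOR in2 = (in1 AND in2) XNOR in2
t4 = t3 XOR t1 = ((in1 AND in2) XNOR in2) XOR (in1 AND in2)
t6 = t4 XNOR in0 = (((in1 AND in2) XNOR in2) XOR (in1 AND in2)) XNOR in0
t7 = in1 XOR t6 = in1 XOR ((((in1 AND in2) XNOR in2) XOR (in1 AND in2)) XNOR in0)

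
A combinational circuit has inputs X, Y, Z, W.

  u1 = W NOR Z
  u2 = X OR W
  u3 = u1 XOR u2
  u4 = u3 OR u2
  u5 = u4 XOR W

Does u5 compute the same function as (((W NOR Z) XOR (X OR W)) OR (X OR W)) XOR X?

u1 = W NOR Z
u2 = X OR W
u3 = u1 XOR u2 = (W NOR Z) XOR (X OR W)
u4 = u3 OR u2 = ((W NOR Z) XOR (X OR W)) OR (X OR W)
u5 = u4 XOR W = (((W NOR Z) XOR (X OR W)) OR (X OR W)) XOR W
At X=0, Y=0, Z=0, W=1: circuit gives 0, formula gives 1.

No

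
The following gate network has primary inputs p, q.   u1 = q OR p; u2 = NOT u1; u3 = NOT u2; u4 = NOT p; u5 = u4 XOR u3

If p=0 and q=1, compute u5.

0

u1 = 1 OR 0 = 1
u2 = NOT 1 = 0
u3 = NOT 0 = 1
u4 = NOT 0 = 1
u5 = 1 XOR 1 = 0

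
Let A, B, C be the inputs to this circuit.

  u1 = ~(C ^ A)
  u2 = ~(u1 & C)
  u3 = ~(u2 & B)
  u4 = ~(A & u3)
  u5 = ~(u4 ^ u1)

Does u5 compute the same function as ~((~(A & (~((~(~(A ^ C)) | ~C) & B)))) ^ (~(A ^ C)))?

Yes

u1 = ~(C ^ A)
u2 = ~(u1 & C) = ~((~(C ^ A)) & C)
u3 = ~(u2 & B) = ~((~((~(C ^ A)) & C)) & B)
u4 = ~(A & u3) = ~(A & (~((~((~(C ^ A)) & C)) & B)))
u5 = ~(u4 ^ u1) = ~((~(A & (~((~((~(C ^ A)) & C)) & B)))) ^ (~(C ^ A)))
At A=0, B=0, C=1: circuit gives 0, formula gives 0.
At A=0, B=0, C=0: circuit gives 1, formula gives 1.
Agrees on all 8 inputs.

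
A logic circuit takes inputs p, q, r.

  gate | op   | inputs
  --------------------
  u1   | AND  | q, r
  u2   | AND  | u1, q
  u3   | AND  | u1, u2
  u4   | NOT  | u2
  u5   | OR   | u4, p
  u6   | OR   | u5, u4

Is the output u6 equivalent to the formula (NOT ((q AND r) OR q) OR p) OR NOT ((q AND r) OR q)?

No

u1 = q AND r
u2 = u1 AND q = (q AND r) AND q
u4 = NOT u2 = NOT ((q AND r) AND q)
u5 = u4 OR p = NOT ((q AND r) AND q) OR p
u6 = u5 OR u4 = (NOT ((q AND r) AND q) OR p) OR NOT ((q AND r) AND q)
At p=0, q=1, r=0: circuit gives 1, formula gives 0.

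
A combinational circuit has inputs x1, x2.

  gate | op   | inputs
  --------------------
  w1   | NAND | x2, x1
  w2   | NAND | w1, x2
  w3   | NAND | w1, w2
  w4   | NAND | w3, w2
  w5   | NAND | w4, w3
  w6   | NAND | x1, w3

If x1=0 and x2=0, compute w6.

1

w1 = 0 NAND 0 = 1
w2 = 1 NAND 0 = 1
w3 = 1 NAND 1 = 0
w6 = 0 NAND 0 = 1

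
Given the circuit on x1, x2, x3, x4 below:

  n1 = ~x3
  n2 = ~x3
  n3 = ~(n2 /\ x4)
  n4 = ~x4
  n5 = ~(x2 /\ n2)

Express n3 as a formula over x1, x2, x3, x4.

n2 = ~x3
n3 = ~(n2 /\ x4) = ~(~x3 /\ x4)

~(~x3 /\ x4)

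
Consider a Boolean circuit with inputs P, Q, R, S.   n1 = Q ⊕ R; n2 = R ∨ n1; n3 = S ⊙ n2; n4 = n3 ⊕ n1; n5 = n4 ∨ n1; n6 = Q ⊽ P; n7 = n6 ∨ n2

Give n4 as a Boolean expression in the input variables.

n1 = Q ⊕ R
n2 = R ∨ n1 = R ∨ (Q ⊕ R)
n3 = S ⊙ n2 = S ⊙ (R ∨ (Q ⊕ R))
n4 = n3 ⊕ n1 = (S ⊙ (R ∨ (Q ⊕ R))) ⊕ (Q ⊕ R)

(S ⊙ (R ∨ (Q ⊕ R))) ⊕ (Q ⊕ R)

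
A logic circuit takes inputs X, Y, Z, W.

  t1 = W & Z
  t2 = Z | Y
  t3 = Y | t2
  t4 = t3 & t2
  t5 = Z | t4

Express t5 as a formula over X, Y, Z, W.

t2 = Z | Y
t3 = Y | t2 = Y | (Z | Y)
t4 = t3 & t2 = (Y | (Z | Y)) & (Z | Y)
t5 = Z | t4 = Z | ((Y | (Z | Y)) & (Z | Y))

Z | ((Y | (Z | Y)) & (Z | Y))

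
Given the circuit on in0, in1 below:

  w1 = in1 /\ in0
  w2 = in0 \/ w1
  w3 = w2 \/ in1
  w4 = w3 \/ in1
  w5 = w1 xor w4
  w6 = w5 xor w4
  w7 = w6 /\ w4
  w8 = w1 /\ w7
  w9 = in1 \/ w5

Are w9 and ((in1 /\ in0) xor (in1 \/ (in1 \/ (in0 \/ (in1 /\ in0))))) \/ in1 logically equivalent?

Yes

w1 = in1 /\ in0
w2 = in0 \/ w1 = in0 \/ (in1 /\ in0)
w3 = w2 \/ in1 = (in0 \/ (in1 /\ in0)) \/ in1
w4 = w3 \/ in1 = ((in0 \/ (in1 /\ in0)) \/ in1) \/ in1
w5 = w1 xor w4 = (in1 /\ in0) xor (((in0 \/ (in1 /\ in0)) \/ in1) \/ in1)
w9 = in1 \/ w5 = in1 \/ ((in1 /\ in0) xor (((in0 \/ (in1 /\ in0)) \/ in1) \/ in1))
At in0=0, in1=0: circuit gives 0, formula gives 0.
At in0=0, in1=1: circuit gives 1, formula gives 1.
Agrees on all 4 inputs.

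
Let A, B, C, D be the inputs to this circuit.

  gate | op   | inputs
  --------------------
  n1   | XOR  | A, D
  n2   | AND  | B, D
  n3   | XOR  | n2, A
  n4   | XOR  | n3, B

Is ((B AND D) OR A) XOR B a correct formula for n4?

No

n2 = B AND D
n3 = n2 XOR A = (B AND D) XOR A
n4 = n3 XOR B = ((B AND D) XOR A) XOR B
At A=1, B=1, C=0, D=1: circuit gives 1, formula gives 0.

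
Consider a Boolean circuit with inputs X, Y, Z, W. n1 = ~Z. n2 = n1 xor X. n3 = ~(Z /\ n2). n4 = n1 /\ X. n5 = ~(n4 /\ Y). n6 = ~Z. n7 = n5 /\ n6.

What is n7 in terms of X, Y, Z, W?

n1 = ~Z
n4 = n1 /\ X = ~Z /\ X
n5 = ~(n4 /\ Y) = ~((~Z /\ X) /\ Y)
n6 = ~Z
n7 = n5 /\ n6 = (~((~Z /\ X) /\ Y)) /\ ~Z

(~((~Z /\ X) /\ Y)) /\ ~Z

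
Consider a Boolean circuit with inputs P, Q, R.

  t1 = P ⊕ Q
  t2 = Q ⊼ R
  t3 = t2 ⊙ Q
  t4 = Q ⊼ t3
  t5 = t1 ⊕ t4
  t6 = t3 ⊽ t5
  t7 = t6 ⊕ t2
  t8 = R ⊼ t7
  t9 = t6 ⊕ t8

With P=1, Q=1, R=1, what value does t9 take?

1

t1 = 1 ⊕ 1 = 0
t2 = 1 ⊼ 1 = 0
t3 = 0 ⊙ 1 = 0
t4 = 1 ⊼ 0 = 1
t5 = 0 ⊕ 1 = 1
t6 = 0 ⊽ 1 = 0
t7 = 0 ⊕ 0 = 0
t8 = 1 ⊼ 0 = 1
t9 = 0 ⊕ 1 = 1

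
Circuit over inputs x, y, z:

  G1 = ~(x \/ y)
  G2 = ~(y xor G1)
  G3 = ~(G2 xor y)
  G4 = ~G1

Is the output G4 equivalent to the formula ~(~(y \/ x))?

G1 = ~(x \/ y)
G4 = ~G1 = ~(~(x \/ y))
At x=0, y=0, z=0: circuit gives 0, formula gives 0.
At x=0, y=1, z=0: circuit gives 1, formula gives 1.
Agrees on all 8 inputs.

Yes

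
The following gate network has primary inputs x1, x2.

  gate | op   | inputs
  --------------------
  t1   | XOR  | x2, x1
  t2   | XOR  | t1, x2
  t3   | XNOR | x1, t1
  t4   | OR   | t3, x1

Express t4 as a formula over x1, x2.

t1 = x2 XOR x1
t3 = x1 XNOR t1 = x1 XNOR (x2 XOR x1)
t4 = t3 OR x1 = (x1 XNOR (x2 XOR x1)) OR x1

(x1 XNOR (x2 XOR x1)) OR x1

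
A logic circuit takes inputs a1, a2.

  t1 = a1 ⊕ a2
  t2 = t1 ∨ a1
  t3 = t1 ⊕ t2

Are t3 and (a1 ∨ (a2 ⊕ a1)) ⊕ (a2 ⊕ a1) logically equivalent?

Yes

t1 = a1 ⊕ a2
t2 = t1 ∨ a1 = (a1 ⊕ a2) ∨ a1
t3 = t1 ⊕ t2 = (a1 ⊕ a2) ⊕ ((a1 ⊕ a2) ∨ a1)
At a1=0, a2=0: circuit gives 0, formula gives 0.
At a1=1, a2=1: circuit gives 1, formula gives 1.
Agrees on all 4 inputs.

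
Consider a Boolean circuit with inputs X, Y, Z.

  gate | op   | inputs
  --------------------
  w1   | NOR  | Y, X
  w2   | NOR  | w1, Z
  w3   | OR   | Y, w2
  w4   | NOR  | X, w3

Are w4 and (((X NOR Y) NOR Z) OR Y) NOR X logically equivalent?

Yes

w1 = Y NOR X
w2 = w1 NOR Z = (Y NOR X) NOR Z
w3 = Y OR w2 = Y OR ((Y NOR X) NOR Z)
w4 = X NOR w3 = X NOR (Y OR ((Y NOR X) NOR Z))
At X=0, Y=1, Z=0: circuit gives 0, formula gives 0.
At X=0, Y=0, Z=0: circuit gives 1, formula gives 1.
Agrees on all 8 inputs.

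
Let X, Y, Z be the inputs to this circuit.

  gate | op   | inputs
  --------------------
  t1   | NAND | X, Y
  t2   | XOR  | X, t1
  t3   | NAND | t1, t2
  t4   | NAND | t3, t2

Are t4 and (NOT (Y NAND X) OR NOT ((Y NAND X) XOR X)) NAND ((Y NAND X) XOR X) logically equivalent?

Yes

t1 = X NAND Y
t2 = X XOR t1 = X XOR (X NAND Y)
t3 = t1 NAND t2 = (X NAND Y) NAND (X XOR (X NAND Y))
t4 = t3 NAND t2 = ((X NAND Y) NAND (X XOR (X NAND Y))) NAND (X XOR (X NAND Y))
At X=1, Y=1, Z=0: circuit gives 0, formula gives 0.
At X=0, Y=0, Z=0: circuit gives 1, formula gives 1.
Agrees on all 8 inputs.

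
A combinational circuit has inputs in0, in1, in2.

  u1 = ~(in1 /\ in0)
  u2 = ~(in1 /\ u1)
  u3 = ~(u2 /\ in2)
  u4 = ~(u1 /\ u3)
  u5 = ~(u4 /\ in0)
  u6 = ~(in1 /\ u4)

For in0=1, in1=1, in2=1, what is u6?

u1 = ~(1 /\ 1) = 0
u2 = ~(1 /\ 0) = 1
u3 = ~(1 /\ 1) = 0
u4 = ~(0 /\ 0) = 1
u6 = ~(1 /\ 1) = 0

0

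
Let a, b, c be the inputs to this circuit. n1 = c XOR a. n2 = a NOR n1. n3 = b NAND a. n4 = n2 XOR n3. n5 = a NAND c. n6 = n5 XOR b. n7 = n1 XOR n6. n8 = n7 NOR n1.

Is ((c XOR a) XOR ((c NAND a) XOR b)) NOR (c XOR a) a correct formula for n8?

Yes

n1 = c XOR a
n5 = a NAND c
n6 = n5 XOR b = (a NAND c) XOR b
n7 = n1 XOR n6 = (c XOR a) XOR ((a NAND c) XOR b)
n8 = n7 NOR n1 = ((c XOR a) XOR ((a NAND c) XOR b)) NOR (c XOR a)
At a=0, b=0, c=0: circuit gives 0, formula gives 0.
At a=0, b=1, c=0: circuit gives 1, formula gives 1.
Agrees on all 8 inputs.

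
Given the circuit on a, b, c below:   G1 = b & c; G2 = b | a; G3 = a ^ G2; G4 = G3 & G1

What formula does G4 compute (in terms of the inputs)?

(a ^ (b | a)) & (b & c)

G1 = b & c
G2 = b | a
G3 = a ^ G2 = a ^ (b | a)
G4 = G3 & G1 = (a ^ (b | a)) & (b & c)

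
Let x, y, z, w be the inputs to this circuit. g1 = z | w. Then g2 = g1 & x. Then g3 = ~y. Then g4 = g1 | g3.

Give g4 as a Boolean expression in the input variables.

g1 = z | w
g3 = ~y
g4 = g1 | g3 = (z | w) | ~y

(z | w) | ~y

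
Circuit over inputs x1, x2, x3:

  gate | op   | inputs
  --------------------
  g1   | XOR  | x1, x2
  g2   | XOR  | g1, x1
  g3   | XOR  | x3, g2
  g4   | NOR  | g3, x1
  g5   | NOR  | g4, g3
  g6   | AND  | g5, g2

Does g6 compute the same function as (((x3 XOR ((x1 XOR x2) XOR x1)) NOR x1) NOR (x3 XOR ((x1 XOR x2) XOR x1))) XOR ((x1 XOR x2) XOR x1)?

g1 = x1 XOR x2
g2 = g1 XOR x1 = (x1 XOR x2) XOR x1
g3 = x3 XOR g2 = x3 XOR ((x1 XOR x2) XOR x1)
g4 = g3 NOR x1 = (x3 XOR ((x1 XOR x2) XOR x1)) NOR x1
g5 = g4 NOR g3 = ((x3 XOR ((x1 XOR x2) XOR x1)) NOR x1) NOR (x3 XOR ((x1 XOR x2) XOR x1))
g6 = g5 AND g2 = (((x3 XOR ((x1 XOR x2) XOR x1)) NOR x1) NOR (x3 XOR ((x1 XOR x2) XOR x1))) AND ((x1 XOR x2) XOR x1)
At x1=0, x2=1, x3=0: circuit gives 0, formula gives 1.

No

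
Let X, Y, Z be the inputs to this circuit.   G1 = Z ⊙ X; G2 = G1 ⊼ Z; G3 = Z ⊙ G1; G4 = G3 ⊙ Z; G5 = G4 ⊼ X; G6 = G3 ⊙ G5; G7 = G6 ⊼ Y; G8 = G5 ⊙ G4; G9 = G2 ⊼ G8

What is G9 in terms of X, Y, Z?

((Z ⊙ X) ⊼ Z) ⊼ ((((Z ⊙ (Z ⊙ X)) ⊙ Z) ⊼ X) ⊙ ((Z ⊙ (Z ⊙ X)) ⊙ Z))

G1 = Z ⊙ X
G2 = G1 ⊼ Z = (Z ⊙ X) ⊼ Z
G3 = Z ⊙ G1 = Z ⊙ (Z ⊙ X)
G4 = G3 ⊙ Z = (Z ⊙ (Z ⊙ X)) ⊙ Z
G5 = G4 ⊼ X = ((Z ⊙ (Z ⊙ X)) ⊙ Z) ⊼ X
G8 = G5 ⊙ G4 = (((Z ⊙ (Z ⊙ X)) ⊙ Z) ⊼ X) ⊙ ((Z ⊙ (Z ⊙ X)) ⊙ Z)
G9 = G2 ⊼ G8 = ((Z ⊙ X) ⊼ Z) ⊼ ((((Z ⊙ (Z ⊙ X)) ⊙ Z) ⊼ X) ⊙ ((Z ⊙ (Z ⊙ X)) ⊙ Z))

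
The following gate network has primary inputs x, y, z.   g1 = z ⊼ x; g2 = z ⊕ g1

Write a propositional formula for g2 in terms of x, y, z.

z ⊕ (z ⊼ x)

g1 = z ⊼ x
g2 = z ⊕ g1 = z ⊕ (z ⊼ x)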